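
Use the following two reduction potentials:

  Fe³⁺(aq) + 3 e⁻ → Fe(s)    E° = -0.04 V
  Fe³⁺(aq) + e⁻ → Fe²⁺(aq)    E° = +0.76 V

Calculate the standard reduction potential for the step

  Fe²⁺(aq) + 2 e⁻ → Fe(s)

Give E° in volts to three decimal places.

Sequential free energies add, so n₃E°₃ = n₁E°₁ + n₂E°₂.
With n₃ = 3, and the known step contributing 1×(+0.76) V, the unknown satisfies 2·E° = 3×(-0.04) − 1×(+0.76) = -0.880.
E° = -0.880 / 2 = -0.440 V.

-0.440 V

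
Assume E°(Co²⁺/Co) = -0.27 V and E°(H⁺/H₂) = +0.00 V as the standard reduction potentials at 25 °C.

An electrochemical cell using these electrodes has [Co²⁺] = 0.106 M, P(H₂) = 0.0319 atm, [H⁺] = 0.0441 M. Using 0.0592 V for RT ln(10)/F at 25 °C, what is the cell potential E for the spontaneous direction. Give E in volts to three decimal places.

+0.263 V

H⁺/H₂ is the cathode (higher E°), Co²⁺/Co the anode: E°cell = +0.00 − (-0.27) = +0.27 V, n = 2.
Overall: 2 H⁺(aq) + Co(s) → H₂(g) + Co²⁺(aq)
Q = P(H₂)·[Co²⁺] / ([H⁺]^2); log Q = 0.240.
E = E° − (0.0592/n) log Q = +0.27 − (0.0592/2)(0.240) = +0.263 V.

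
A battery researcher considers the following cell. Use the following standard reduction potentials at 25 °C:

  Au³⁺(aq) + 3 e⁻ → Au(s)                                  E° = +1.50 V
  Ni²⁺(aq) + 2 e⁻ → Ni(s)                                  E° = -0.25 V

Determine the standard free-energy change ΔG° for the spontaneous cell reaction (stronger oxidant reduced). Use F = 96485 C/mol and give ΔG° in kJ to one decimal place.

Au³⁺/Au (E° = +1.50 V) is the cathode; Ni²⁺/Ni (E° = -0.25 V) is the anode, so E°cell = +1.75 V.
Balancing electrons gives n = 6 (lcm of 3 and 2).
ΔG° = −nFE° = −(6)(96485)(+1.75) = -1,013,092 J = -1013.1 kJ.

-1013.1 kJ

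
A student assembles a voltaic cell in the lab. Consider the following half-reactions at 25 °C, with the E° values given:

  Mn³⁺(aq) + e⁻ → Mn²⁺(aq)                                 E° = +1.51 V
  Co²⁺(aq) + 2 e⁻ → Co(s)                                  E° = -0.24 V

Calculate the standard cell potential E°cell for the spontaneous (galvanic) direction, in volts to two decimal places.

+1.75 V

The Mn³⁺/Mn²⁺ couple has the higher reduction potential, so it is the cathode; Co²⁺/Co is oxidised at the anode.
E°cell = E°(cathode) − E°(anode) = (+1.51) − (-0.24) = +1.75 V.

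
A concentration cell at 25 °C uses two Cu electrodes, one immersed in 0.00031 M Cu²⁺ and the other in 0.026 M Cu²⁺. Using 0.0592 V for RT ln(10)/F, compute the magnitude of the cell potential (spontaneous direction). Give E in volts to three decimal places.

For a concentration cell E°cell = 0. The 0.026 M side is the cathode (reduction is favoured where [Cu²⁺] is higher).
With n = 2, E = −(0.0592/2) log([Cu²⁺]ₐₙ/[Cu²⁺]꜀ₐₜ) = −(0.0592/2) log(0.00031/0.026) = −(0.0592/2)(-1.924) = +0.057 V.

+0.057 V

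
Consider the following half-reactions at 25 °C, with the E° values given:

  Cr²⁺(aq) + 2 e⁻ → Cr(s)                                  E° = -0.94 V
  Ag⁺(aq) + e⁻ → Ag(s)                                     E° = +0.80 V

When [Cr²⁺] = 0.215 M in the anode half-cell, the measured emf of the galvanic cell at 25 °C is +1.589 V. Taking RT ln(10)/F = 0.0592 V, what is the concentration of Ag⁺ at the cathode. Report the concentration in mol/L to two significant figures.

0.0013 M

Ag⁺/Ag is the cathode, Cr²⁺/Cr the anode: E°cell = +1.74 V, n = 2.
Overall reaction: 2 Ag⁺(aq) + Cr(s) → 2 Ag(s) + Cr²⁺(aq); Q = [Cr²⁺]^1/[Ag⁺]^2.
From E = E° − (0.0592/n) log Q: log Q = (E° − E)·n/0.0592 = (+1.74 − (+1.589))·2/0.0592 = 5.1014.
So 2·log[Ag⁺] = 1·log(0.215) − log Q = -0.6676 − (5.1014) = -5.7690; log[Ag⁺] = -5.7690 / 2 = -2.8845; [Ag⁺] = 10^(-2.8845) ≈ 0.0013 M.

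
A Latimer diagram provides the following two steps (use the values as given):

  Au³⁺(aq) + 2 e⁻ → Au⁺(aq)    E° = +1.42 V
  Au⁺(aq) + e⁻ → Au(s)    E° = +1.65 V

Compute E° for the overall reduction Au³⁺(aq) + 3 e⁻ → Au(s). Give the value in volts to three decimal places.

+1.497 V

Since ΔG° = −nFE° is additive over sequential reductions, n₃E°₃ = n₁E°₁ + n₂E°₂.
E°₃ = (2×+1.42 + 1×+1.65) / 3 = (+4.490) / 3 = +1.497 V.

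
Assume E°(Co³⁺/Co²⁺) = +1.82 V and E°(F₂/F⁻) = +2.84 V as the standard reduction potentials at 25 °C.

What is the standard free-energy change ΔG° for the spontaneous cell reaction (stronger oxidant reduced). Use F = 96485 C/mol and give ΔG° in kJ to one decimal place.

F₂/F⁻ (E° = +2.84 V) is the cathode; Co³⁺/Co²⁺ (E° = +1.82 V) is the anode, so E°cell = +1.02 V.
Balancing electrons gives n = 2 (lcm of 2 and 1).
ΔG° = −nFE° = −(2)(96485)(+1.02) = -196,829 J = -196.8 kJ.

-196.8 kJ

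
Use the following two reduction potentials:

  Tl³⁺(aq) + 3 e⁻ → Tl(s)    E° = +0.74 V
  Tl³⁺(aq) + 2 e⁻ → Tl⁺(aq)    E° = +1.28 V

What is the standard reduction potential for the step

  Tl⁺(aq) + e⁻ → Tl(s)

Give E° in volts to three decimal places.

-0.340 V

Sequential free energies add, so n₃E°₃ = n₁E°₁ + n₂E°₂.
With n₃ = 3, and the known step contributing 2×(+1.28) V, the unknown satisfies 1·E° = 3×(+0.74) − 2×(+1.28) = -0.340.
E° = -0.340 / 1 = -0.340 V.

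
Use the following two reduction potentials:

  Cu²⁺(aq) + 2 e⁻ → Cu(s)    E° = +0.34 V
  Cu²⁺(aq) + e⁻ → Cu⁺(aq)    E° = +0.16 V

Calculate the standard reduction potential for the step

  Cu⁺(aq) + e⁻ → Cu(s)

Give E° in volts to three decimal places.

Sequential free energies add, so n₃E°₃ = n₁E°₁ + n₂E°₂.
With n₃ = 2, and the known step contributing 1×(+0.16) V, the unknown satisfies 1·E° = 2×(+0.34) − 1×(+0.16) = +0.520.
E° = +0.520 / 1 = +0.520 V.

+0.520 V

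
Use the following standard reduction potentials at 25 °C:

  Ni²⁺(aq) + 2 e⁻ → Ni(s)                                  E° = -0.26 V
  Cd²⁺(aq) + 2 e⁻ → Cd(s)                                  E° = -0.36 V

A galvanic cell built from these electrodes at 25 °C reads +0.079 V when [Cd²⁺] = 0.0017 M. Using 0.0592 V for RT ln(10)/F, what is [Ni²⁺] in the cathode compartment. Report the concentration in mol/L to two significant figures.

Ni²⁺/Ni is the cathode, Cd²⁺/Cd the anode: E°cell = +0.10 V, n = 2.
Overall reaction: Ni²⁺(aq) + Cd(s) → Ni(s) + Cd²⁺(aq); Q = [Cd²⁺]^1/[Ni²⁺]^1.
From E = E° − (0.0592/n) log Q: log Q = (E° − E)·n/0.0592 = (+0.10 − (+0.079))·2/0.0592 = 0.7095.
So 1·log[Ni²⁺] = 1·log(0.0017) − log Q = -2.7696 − (0.7095) = -3.4791; [Ni²⁺] = 10^(-3.4791) ≈ 0.00033 M.

0.00033 M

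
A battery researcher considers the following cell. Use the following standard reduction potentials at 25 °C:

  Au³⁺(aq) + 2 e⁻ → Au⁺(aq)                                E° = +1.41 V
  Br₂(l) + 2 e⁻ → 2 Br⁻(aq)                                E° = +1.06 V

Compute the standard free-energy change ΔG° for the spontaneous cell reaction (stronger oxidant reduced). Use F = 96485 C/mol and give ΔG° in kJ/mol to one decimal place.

-67.5 kJ/mol

Au³⁺/Au⁺ (E° = +1.41 V) is the cathode; Br₂/Br⁻ (E° = +1.06 V) is the anode, so E°cell = +0.35 V.
Balancing electrons gives n = 2 (lcm of 2 and 2).
ΔG° = −nFE° = −(2)(96485)(+0.35) = -67,540 J = -67.5 kJ/mol.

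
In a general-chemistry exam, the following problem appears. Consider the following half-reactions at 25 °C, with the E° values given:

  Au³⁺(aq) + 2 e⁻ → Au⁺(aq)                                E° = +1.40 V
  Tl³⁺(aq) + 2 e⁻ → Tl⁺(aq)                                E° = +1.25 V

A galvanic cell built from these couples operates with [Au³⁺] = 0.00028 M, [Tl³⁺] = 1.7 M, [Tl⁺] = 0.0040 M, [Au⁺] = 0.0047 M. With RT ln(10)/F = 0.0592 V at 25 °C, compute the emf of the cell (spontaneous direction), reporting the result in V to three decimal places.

Au³⁺/Au⁺ is the cathode (higher E°), Tl³⁺/Tl⁺ the anode: E°cell = +1.40 − (+1.25) = +0.15 V, n = 2.
Overall: Au³⁺(aq) + Tl⁺(aq) → Au⁺(aq) + Tl³⁺(aq)
Q = [Au⁺]·[Tl³⁺] / ([Au³⁺]·[Tl⁺]); log Q = 3.853.
E = E° − (0.0592/n) log Q = +0.15 − (0.0592/2)(3.853) = +0.036 V.

+0.036 V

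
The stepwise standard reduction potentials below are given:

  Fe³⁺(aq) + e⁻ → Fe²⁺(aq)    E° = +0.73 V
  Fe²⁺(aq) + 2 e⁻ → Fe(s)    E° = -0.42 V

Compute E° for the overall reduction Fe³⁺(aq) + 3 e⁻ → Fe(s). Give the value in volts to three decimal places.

-0.037 V

Standard free energies of sequential steps add: ΔG°₃ = ΔG°₁ + ΔG°₂, so n₃E°₃ = n₁E°₁ + n₂E°₂.
E°₃ = (1×+0.73 + 2×-0.42) / 3 = (-0.110) / 3 = -0.037 V.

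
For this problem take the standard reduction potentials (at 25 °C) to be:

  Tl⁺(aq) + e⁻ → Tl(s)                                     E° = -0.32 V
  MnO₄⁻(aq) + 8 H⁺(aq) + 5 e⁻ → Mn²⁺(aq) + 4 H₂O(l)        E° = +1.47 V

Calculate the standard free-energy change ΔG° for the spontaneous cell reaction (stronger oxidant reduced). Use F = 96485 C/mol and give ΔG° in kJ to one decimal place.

MnO₄⁻/Mn²⁺ (E° = +1.47 V) is the cathode; Tl⁺/Tl (E° = -0.32 V) is the anode, so E°cell = +1.79 V.
Balancing electrons gives n = 5 (lcm of 5 and 1).
ΔG° = −nFE° = −(5)(96485)(+1.79) = -863,541 J = -863.5 kJ.

-863.5 kJ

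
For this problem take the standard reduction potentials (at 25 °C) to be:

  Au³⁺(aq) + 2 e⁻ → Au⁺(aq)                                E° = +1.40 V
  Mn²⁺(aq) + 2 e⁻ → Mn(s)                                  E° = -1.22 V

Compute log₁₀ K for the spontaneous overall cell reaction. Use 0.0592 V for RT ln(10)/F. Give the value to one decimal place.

Cathode: Au³⁺/Au⁺; anode: Mn²⁺/Mn. E°cell = +2.62 V, n = 2.
log K = nE°cell / 0.0592 = (2)(+2.62) / 0.0592 = 88.5.

88.5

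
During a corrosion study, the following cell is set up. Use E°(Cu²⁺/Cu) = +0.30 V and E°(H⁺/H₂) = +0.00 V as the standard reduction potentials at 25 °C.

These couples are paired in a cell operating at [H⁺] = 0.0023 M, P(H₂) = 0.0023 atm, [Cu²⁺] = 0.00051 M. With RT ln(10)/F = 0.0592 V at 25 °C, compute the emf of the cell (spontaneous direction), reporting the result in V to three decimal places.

Cu²⁺/Cu is the cathode (higher E°), H⁺/H₂ the anode: E°cell = +0.30 − (+0.00) = +0.30 V, n = 2.
Overall: Cu²⁺(aq) + H₂(g) → Cu(s) + 2 H⁺(aq)
Q = [H⁺]^2 / ([Cu²⁺]·P(H₂)); log Q = 0.654.
E = E° − (0.0592/n) log Q = +0.30 − (0.0592/2)(0.654) = +0.281 V.

+0.281 V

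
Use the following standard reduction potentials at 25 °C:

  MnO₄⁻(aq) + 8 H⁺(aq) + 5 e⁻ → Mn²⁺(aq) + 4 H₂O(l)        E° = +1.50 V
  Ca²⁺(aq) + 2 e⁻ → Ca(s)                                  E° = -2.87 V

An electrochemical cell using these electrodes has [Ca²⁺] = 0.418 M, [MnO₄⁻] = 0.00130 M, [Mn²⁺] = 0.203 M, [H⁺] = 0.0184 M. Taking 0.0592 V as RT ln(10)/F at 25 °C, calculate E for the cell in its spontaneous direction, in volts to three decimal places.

MnO₄⁻/Mn²⁺ is the cathode (higher E°), Ca²⁺/Ca the anode: E°cell = +1.50 − (-2.87) = +4.37 V, n = 10.
Overall: 2 MnO₄⁻(aq) + 16 H⁺(aq) + 5 Ca(s) → 2 Mn²⁺(aq) + 8 H₂O(l) + 5 Ca²⁺(aq)
Q = [Mn²⁺]^2·[Ca²⁺]^5 / ([MnO₄⁻]^2·[H⁺]^16); log Q = 30.256.
E = E° − (0.0592/n) log Q = +4.37 − (0.0592/10)(30.256) = +4.191 V.

+4.191 V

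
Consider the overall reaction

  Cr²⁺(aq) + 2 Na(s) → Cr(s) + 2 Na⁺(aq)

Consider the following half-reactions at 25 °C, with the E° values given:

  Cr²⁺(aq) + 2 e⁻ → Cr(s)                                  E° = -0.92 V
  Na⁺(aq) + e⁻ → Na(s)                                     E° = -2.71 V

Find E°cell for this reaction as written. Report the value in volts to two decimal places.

+1.79 V

The Cr²⁺/Cr couple has the higher reduction potential, so it is the cathode; Na⁺/Na is oxidised at the anode.
E°cell = E°(cathode) − E°(anode) = (-0.92) − (-2.71) = +1.79 V.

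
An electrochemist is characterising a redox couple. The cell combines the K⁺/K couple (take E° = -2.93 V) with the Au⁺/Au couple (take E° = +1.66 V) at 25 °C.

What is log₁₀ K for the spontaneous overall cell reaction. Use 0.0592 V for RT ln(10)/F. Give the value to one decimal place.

77.5

Cathode: Au⁺/Au; anode: K⁺/K. E°cell = +4.59 V, n = 1.
log K = nE°cell / 0.0592 = (1)(+4.59) / 0.0592 = 77.5.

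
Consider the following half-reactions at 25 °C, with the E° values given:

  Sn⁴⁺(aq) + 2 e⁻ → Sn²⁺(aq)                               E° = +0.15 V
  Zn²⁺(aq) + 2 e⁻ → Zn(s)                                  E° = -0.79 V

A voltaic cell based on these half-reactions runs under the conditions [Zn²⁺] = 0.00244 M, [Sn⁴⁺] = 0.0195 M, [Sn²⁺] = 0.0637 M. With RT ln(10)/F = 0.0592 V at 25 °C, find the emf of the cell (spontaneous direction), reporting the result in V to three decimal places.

+1.002 V

Sn⁴⁺/Sn²⁺ is the cathode (higher E°), Zn²⁺/Zn the anode: E°cell = +0.15 − (-0.79) = +0.94 V, n = 2.
Overall: Sn⁴⁺(aq) + Zn(s) → Sn²⁺(aq) + Zn²⁺(aq)
Q = [Sn²⁺]·[Zn²⁺] / ([Sn⁴⁺]); log Q = -2.099.
E = E° − (0.0592/n) log Q = +0.94 − (0.0592/2)(-2.099) = +1.002 V.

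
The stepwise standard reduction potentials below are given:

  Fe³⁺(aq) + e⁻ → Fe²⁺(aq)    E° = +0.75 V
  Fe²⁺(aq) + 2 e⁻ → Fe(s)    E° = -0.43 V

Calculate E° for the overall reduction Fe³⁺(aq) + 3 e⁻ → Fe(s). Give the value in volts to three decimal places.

Standard free energies of sequential steps add: ΔG°₃ = ΔG°₁ + ΔG°₂, so n₃E°₃ = n₁E°₁ + n₂E°₂.
E°₃ = (1×+0.75 + 2×-0.43) / 3 = (-0.110) / 3 = -0.037 V.
E° values themselves are not directly additive — weighting by electron count is essential.

-0.037 V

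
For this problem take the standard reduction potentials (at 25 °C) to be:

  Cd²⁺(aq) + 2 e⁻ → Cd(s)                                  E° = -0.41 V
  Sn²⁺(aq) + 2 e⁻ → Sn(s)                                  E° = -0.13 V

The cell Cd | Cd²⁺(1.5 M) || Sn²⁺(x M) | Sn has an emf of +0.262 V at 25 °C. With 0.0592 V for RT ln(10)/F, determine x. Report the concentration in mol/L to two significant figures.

0.37 M

Sn²⁺/Sn is the cathode, Cd²⁺/Cd the anode: E°cell = +0.28 V, n = 2.
Overall reaction: Sn²⁺(aq) + Cd(s) → Sn(s) + Cd²⁺(aq); Q = [Cd²⁺]^1/[Sn²⁺]^1.
From E = E° − (0.0592/n) log Q: log Q = (E° − E)·n/0.0592 = (+0.28 − (+0.262))·2/0.0592 = 0.6081.
So 1·log[Sn²⁺] = 1·log(1.5) − log Q = 0.1761 − (0.6081) = -0.4320; [Sn²⁺] = 10^(-0.4320) ≈ 0.37 M.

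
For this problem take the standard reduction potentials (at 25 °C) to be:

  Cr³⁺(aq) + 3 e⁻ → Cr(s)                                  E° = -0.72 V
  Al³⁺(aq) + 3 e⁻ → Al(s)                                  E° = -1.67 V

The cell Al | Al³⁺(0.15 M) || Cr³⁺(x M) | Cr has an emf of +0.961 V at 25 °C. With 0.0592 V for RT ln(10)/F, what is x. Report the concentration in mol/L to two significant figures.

Cr³⁺/Cr is the cathode, Al³⁺/Al the anode: E°cell = +0.95 V, n = 3.
Overall reaction: Cr³⁺(aq) + Al(s) → Cr(s) + Al³⁺(aq); Q = [Al³⁺]^1/[Cr³⁺]^1.
From E = E° − (0.0592/n) log Q: log Q = (E° − E)·n/0.0592 = (+0.95 − (+0.961))·3/0.0592 = -0.5574.
So 1·log[Cr³⁺] = 1·log(0.15) − log Q = -0.8239 − (-0.5574) = -0.2665; [Cr³⁺] = 10^(-0.2665) ≈ 0.54 M.

0.54 M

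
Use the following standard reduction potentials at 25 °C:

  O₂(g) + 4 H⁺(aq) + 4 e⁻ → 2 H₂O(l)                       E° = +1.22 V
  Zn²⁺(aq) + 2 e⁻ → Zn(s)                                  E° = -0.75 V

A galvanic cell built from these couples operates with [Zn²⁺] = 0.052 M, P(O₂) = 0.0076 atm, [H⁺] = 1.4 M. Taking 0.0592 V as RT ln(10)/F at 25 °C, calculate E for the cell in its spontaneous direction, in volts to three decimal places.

+1.985 V

O₂/H₂O is the cathode (higher E°), Zn²⁺/Zn the anode: E°cell = +1.22 − (-0.75) = +1.97 V, n = 4.
Overall: O₂(g) + 4 H⁺(aq) + 2 Zn(s) → 2 H₂O(l) + 2 Zn²⁺(aq)
Q = [Zn²⁺]^2 / (P(O₂)·[H⁺]^4); log Q = -1.033.
E = E° − (0.0592/n) log Q = +1.97 − (0.0592/4)(-1.033) = +1.985 V.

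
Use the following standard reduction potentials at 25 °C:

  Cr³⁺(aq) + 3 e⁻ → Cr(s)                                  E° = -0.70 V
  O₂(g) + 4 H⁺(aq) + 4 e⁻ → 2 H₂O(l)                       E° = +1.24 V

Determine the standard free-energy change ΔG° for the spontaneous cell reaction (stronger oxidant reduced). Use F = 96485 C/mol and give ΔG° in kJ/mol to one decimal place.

O₂/H₂O (E° = +1.24 V) is the cathode; Cr³⁺/Cr (E° = -0.70 V) is the anode, so E°cell = +1.94 V.
Balancing electrons gives n = 12 (lcm of 4 and 3).
ΔG° = −nFE° = −(12)(96485)(+1.94) = -2,246,171 J = -2246.2 kJ/mol.

-2246.2 kJ/mol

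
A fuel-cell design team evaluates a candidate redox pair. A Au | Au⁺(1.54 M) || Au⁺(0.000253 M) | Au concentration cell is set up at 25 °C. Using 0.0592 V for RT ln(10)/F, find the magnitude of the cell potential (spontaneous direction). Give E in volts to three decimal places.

+0.224 V

For a concentration cell E°cell = 0. The 1.54 M side is the cathode (reduction is favoured where [Au⁺] is higher).
With n = 1, E = −(0.0592/1) log([Au⁺]ₐₙ/[Au⁺]꜀ₐₜ) = −(0.0592/1) log(0.000253/1.54) = −(0.0592/1)(-3.784) = +0.224 V.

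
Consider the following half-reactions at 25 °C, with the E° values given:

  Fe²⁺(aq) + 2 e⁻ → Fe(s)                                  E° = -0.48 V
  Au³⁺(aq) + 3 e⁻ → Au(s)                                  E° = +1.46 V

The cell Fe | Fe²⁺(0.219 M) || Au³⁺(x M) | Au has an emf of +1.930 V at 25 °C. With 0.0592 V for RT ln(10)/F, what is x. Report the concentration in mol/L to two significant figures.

0.032 M

Au³⁺/Au is the cathode, Fe²⁺/Fe the anode: E°cell = +1.94 V, n = 6.
Overall reaction: 2 Au³⁺(aq) + 3 Fe(s) → 2 Au(s) + 3 Fe²⁺(aq); Q = [Fe²⁺]^3/[Au³⁺]^2.
From E = E° − (0.0592/n) log Q: log Q = (E° − E)·n/0.0592 = (+1.94 − (+1.930))·6/0.0592 = 1.0135.
So 2·log[Au³⁺] = 3·log(0.219) − log Q = -1.9787 − (1.0135) = -2.9922; log[Au³⁺] = -2.9922 / 2 = -1.4961; [Au³⁺] = 10^(-1.4961) ≈ 0.032 M.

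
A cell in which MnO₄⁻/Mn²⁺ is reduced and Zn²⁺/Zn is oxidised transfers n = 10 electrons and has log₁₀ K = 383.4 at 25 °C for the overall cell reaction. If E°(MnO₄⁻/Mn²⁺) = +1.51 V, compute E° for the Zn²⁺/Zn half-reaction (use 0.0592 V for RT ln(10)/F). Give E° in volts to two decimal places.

-0.76 V

E°cell = (0.0592/n)·log K = (0.0592/10)(383.4) = +2.270 V.
Since MnO₄⁻/Mn²⁺ is the cathode and Zn²⁺/Zn the anode, E°cell = E°(MnO₄⁻/Mn²⁺) − E°(Zn²⁺/Zn).
So E°(Zn²⁺/Zn) = E°(MnO₄⁻/Mn²⁺) − E°cell = (+1.51) − (+2.270) = -0.76 V.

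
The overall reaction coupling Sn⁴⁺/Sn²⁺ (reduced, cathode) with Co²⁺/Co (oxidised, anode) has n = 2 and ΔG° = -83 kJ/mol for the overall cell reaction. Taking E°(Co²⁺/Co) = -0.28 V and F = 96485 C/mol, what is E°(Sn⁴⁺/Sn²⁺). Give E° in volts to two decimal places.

E°cell = −ΔG°/(nF) = −(-83×10³)/((2)(96485)) = +0.430 V.
Since Sn⁴⁺/Sn²⁺ is the cathode and Co²⁺/Co the anode, E°cell = E°(Sn⁴⁺/Sn²⁺) − E°(Co²⁺/Co).
So E°(Sn⁴⁺/Sn²⁺) = E°cell + E°(Co²⁺/Co) = +0.430 + (-0.28) = +0.15 V.

+0.15 V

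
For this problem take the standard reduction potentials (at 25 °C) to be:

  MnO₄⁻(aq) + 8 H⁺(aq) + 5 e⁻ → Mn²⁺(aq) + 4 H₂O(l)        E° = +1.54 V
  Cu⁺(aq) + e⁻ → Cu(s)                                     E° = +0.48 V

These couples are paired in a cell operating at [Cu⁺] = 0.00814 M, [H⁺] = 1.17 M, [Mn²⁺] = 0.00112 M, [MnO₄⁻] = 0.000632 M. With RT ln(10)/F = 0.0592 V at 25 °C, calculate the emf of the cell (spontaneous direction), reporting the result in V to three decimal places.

MnO₄⁻/Mn²⁺ is the cathode (higher E°), Cu⁺/Cu the anode: E°cell = +1.54 − (+0.48) = +1.06 V, n = 5.
Overall: MnO₄⁻(aq) + 8 H⁺(aq) + 5 Cu(s) → Mn²⁺(aq) + 4 H₂O(l) + 5 Cu⁺(aq)
Q = [Mn²⁺]·[Cu⁺]^5 / ([MnO₄⁻]·[H⁺]^8); log Q = -10.744.
E = E° − (0.0592/n) log Q = +1.06 − (0.0592/5)(-10.744) = +1.187 V.

+1.187 V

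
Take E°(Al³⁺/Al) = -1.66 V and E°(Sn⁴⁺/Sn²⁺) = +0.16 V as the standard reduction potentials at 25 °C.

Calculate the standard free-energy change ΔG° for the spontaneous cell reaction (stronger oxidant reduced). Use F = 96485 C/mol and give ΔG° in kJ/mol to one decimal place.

-1053.6 kJ/mol

Sn⁴⁺/Sn²⁺ (E° = +0.16 V) is the cathode; Al³⁺/Al (E° = -1.66 V) is the anode, so E°cell = +1.82 V.
Balancing electrons gives n = 6 (lcm of 2 and 3).
ΔG° = −nFE° = −(6)(96485)(+1.82) = -1,053,616 J = -1053.6 kJ/mol.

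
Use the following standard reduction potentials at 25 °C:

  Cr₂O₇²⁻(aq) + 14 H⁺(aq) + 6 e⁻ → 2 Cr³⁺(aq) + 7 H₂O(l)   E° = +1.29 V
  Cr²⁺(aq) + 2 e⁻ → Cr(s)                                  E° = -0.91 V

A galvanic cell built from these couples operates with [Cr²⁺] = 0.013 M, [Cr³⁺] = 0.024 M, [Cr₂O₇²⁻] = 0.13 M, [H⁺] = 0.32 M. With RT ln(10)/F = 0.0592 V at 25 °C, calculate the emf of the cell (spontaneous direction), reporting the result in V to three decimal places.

+2.211 V

Cr₂O₇²⁻/Cr³⁺ is the cathode (higher E°), Cr²⁺/Cr the anode: E°cell = +1.29 − (-0.91) = +2.20 V, n = 6.
Overall: Cr₂O₇²⁻(aq) + 14 H⁺(aq) + 3 Cr(s) → 2 Cr³⁺(aq) + 7 H₂O(l) + 3 Cr²⁺(aq)
Q = [Cr³⁺]^2·[Cr²⁺]^3 / ([Cr₂O₇²⁻]·[H⁺]^14); log Q = -1.084.
E = E° − (0.0592/n) log Q = +2.20 − (0.0592/6)(-1.084) = +2.211 V.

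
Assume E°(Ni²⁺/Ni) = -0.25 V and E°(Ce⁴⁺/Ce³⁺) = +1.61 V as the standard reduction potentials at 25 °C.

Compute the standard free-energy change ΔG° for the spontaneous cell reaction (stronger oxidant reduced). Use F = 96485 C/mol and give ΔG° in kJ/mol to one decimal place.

Ce⁴⁺/Ce³⁺ (E° = +1.61 V) is the cathode; Ni²⁺/Ni (E° = -0.25 V) is the anode, so E°cell = +1.86 V.
Balancing electrons gives n = 2 (lcm of 1 and 2).
ΔG° = −nFE° = −(2)(96485)(+1.86) = -358,924 J = -358.9 kJ/mol.

-358.9 kJ/mol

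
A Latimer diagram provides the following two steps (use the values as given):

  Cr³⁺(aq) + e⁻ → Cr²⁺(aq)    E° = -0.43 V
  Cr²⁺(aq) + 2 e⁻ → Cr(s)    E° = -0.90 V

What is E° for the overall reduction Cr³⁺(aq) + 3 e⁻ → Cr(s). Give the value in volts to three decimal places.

Adding the free-energy changes (−nFE°) of the two steps gives −n₃FE°₃ = −n₁FE°₁ − n₂FE°₂.
E°₃ = (1×-0.43 + 2×-0.90) / 3 = (-2.230) / 3 = -0.743 V.
Simply averaging or adding the two E° values would be wrong; the electron-weighted sum is required.

-0.743 V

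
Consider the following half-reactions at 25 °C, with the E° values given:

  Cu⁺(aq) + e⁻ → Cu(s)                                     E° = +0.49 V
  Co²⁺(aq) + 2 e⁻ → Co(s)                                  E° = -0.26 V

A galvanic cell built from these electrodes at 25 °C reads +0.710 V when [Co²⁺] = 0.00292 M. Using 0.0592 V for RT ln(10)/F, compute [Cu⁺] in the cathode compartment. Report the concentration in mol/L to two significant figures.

0.011 M

Cu⁺/Cu is the cathode, Co²⁺/Co the anode: E°cell = +0.75 V, n = 2.
Overall reaction: 2 Cu⁺(aq) + Co(s) → 2 Cu(s) + Co²⁺(aq); Q = [Co²⁺]^1/[Cu⁺]^2.
From E = E° − (0.0592/n) log Q: log Q = (E° − E)·n/0.0592 = (+0.75 − (+0.710))·2/0.0592 = 1.3514.
So 2·log[Cu⁺] = 1·log(0.00292) − log Q = -2.5346 − (1.3514) = -3.8860; log[Cu⁺] = -3.8860 / 2 = -1.9430; [Cu⁺] = 10^(-1.9430) ≈ 0.011 M.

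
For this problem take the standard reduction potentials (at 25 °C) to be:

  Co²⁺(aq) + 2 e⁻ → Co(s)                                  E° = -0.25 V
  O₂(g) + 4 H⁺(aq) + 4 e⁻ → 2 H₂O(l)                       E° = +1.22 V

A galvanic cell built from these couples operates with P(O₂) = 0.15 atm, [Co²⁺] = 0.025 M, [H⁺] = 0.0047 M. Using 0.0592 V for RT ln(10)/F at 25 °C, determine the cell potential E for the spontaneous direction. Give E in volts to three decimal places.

O₂/H₂O is the cathode (higher E°), Co²⁺/Co the anode: E°cell = +1.22 − (-0.25) = +1.47 V, n = 4.
Overall: O₂(g) + 4 H⁺(aq) + 2 Co(s) → 2 H₂O(l) + 2 Co²⁺(aq)
Q = [Co²⁺]^2 / (P(O₂)·[H⁺]^4); log Q = 6.931.
E = E° − (0.0592/n) log Q = +1.47 − (0.0592/4)(6.931) = +1.367 V.

+1.367 V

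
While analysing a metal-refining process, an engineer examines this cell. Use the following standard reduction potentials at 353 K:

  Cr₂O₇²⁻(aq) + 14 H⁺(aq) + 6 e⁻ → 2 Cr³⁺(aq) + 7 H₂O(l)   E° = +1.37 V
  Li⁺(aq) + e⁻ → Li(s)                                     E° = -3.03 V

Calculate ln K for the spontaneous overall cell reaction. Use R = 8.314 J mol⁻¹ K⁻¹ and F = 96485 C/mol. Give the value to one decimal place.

867.9

Cathode: Cr₂O₇²⁻/Cr³⁺; anode: Li⁺/Li. E°cell = (+1.37) − (-3.03) = +4.40 V, with n = 6.
ΔG° = −nFE° = −RT ln K, so ln K = nFE°/(RT) = (6)(96485)(+4.40) / ((8.314)(353)) = 867.919.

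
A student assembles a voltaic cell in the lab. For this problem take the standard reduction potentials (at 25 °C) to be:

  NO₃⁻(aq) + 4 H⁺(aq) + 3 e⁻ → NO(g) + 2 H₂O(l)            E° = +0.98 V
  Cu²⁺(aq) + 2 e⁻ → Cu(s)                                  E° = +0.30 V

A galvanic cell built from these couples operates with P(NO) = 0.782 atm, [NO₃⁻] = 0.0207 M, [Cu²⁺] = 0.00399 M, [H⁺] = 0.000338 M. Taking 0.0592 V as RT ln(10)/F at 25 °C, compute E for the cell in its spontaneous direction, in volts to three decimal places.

NO₃⁻/NO is the cathode (higher E°), Cu²⁺/Cu the anode: E°cell = +0.98 − (+0.30) = +0.68 V, n = 6.
Overall: 2 NO₃⁻(aq) + 8 H⁺(aq) + 3 Cu(s) → 2 NO(g) + 4 H₂O(l) + 3 Cu²⁺(aq)
Q = P(NO)^2·[Cu²⁺]^3 / ([NO₃⁻]^2·[H⁺]^8); log Q = 23.726.
E = E° − (0.0592/n) log Q = +0.68 − (0.0592/6)(23.726) = +0.446 V.

+0.446 V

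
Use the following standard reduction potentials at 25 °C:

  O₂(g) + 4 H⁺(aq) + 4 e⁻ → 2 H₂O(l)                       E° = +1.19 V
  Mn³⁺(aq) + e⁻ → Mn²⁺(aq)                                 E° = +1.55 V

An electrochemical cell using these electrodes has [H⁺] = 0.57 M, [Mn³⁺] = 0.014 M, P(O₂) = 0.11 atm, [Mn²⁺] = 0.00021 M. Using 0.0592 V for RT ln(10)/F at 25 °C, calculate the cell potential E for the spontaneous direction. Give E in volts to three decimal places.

+0.497 V

Mn³⁺/Mn²⁺ is the cathode (higher E°), O₂/H₂O the anode: E°cell = +1.55 − (+1.19) = +0.36 V, n = 4.
Overall: 4 Mn³⁺(aq) + 2 H₂O(l) → 4 Mn²⁺(aq) + O₂(g) + 4 H⁺(aq)
Q = [Mn²⁺]^4·P(O₂)·[H⁺]^4 / ([Mn³⁺]^4); log Q = -9.231.
E = E° − (0.0592/n) log Q = +0.36 − (0.0592/4)(-9.231) = +0.497 V.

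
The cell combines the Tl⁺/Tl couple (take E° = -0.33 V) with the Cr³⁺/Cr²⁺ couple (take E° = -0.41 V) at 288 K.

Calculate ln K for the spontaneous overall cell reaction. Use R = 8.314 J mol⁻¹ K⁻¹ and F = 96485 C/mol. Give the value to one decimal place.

3.2

Cathode: Tl⁺/Tl; anode: Cr³⁺/Cr²⁺. E°cell = (-0.33) − (-0.41) = +0.08 V, with n = 1.
ΔG° = −nFE° = −RT ln K, so ln K = nFE°/(RT) = (1)(96485)(+0.08) / ((8.314)(288)) = 3.224.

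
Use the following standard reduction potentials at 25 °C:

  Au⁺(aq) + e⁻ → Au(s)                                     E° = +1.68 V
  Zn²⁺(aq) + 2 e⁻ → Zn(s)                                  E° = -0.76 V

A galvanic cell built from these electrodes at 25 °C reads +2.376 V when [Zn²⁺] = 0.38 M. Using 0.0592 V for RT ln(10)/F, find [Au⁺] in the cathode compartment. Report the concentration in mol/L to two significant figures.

0.051 M

Au⁺/Au is the cathode, Zn²⁺/Zn the anode: E°cell = +2.44 V, n = 2.
Overall reaction: 2 Au⁺(aq) + Zn(s) → 2 Au(s) + Zn²⁺(aq); Q = [Zn²⁺]^1/[Au⁺]^2.
From E = E° − (0.0592/n) log Q: log Q = (E° − E)·n/0.0592 = (+2.44 − (+2.376))·2/0.0592 = 2.1622.
So 2·log[Au⁺] = 1·log(0.38) − log Q = -0.4202 − (2.1622) = -2.5824; log[Au⁺] = -2.5824 / 2 = -1.2912; [Au⁺] = 10^(-1.2912) ≈ 0.051 M.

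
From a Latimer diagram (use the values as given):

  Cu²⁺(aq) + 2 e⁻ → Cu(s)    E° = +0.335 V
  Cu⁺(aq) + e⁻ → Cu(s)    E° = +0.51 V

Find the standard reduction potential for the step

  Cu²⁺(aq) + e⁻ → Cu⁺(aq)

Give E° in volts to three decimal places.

+0.160 V

Sequential free energies add, so n₃E°₃ = n₁E°₁ + n₂E°₂.
With n₃ = 2, and the known step contributing 1×(+0.51) V, the unknown satisfies 1·E° = 2×(+0.335) − 1×(+0.51) = +0.160.
E° = +0.160 / 1 = +0.160 V.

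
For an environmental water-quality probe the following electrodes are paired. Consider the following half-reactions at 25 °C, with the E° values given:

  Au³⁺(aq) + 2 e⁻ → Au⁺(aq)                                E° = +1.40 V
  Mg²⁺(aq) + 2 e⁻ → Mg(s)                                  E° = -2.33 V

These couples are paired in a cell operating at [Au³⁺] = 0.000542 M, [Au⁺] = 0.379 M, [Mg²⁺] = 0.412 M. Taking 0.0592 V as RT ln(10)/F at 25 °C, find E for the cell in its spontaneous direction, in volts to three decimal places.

Au³⁺/Au⁺ is the cathode (higher E°), Mg²⁺/Mg the anode: E°cell = +1.40 − (-2.33) = +3.73 V, n = 2.
Overall: Au³⁺(aq) + Mg(s) → Au⁺(aq) + Mg²⁺(aq)
Q = [Au⁺]·[Mg²⁺] / ([Au³⁺]); log Q = 2.460.
E = E° − (0.0592/n) log Q = +3.73 − (0.0592/2)(2.460) = +3.657 V.

+3.657 V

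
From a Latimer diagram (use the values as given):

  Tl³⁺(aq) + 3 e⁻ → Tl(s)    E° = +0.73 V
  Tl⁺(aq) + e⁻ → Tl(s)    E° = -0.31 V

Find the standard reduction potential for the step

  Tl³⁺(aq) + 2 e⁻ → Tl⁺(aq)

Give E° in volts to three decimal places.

+1.250 V

Sequential free energies add, so n₃E°₃ = n₁E°₁ + n₂E°₂.
With n₃ = 3, and the known step contributing 1×(-0.31) V, the unknown satisfies 2·E° = 3×(+0.73) − 1×(-0.31) = +2.500.
E° = +2.500 / 2 = +1.250 V.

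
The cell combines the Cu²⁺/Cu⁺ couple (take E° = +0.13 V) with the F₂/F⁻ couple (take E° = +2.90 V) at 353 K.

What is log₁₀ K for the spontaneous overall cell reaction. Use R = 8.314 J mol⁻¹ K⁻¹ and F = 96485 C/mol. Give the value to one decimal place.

79.1

Cathode: F₂/F⁻; anode: Cu²⁺/Cu⁺. E°cell = (+2.90) − (+0.13) = +2.77 V, with n = 2.
ΔG° = −nFE° = −RT ln K, so ln K = nFE°/(RT) = (2)(96485)(+2.77) / ((8.314)(353)) = 182.131.
log₁₀ K = 182.131 / ln 10 = 79.1.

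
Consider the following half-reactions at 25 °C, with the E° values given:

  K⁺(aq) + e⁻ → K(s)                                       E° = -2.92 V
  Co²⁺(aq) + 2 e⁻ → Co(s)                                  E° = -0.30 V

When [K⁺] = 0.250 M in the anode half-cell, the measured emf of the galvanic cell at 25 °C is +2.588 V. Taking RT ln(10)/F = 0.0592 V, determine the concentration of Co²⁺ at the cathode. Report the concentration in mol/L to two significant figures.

Co²⁺/Co is the cathode, K⁺/K the anode: E°cell = +2.62 V, n = 2.
Overall reaction: Co²⁺(aq) + 2 K(s) → Co(s) + 2 K⁺(aq); Q = [K⁺]^2/[Co²⁺]^1.
From E = E° − (0.0592/n) log Q: log Q = (E° − E)·n/0.0592 = (+2.62 − (+2.588))·2/0.0592 = 1.0811.
So 1·log[Co²⁺] = 2·log(0.25) − log Q = -1.2041 − (1.0811) = -2.2852; [Co²⁺] = 10^(-2.2852) ≈ 0.0052 M.

0.0052 M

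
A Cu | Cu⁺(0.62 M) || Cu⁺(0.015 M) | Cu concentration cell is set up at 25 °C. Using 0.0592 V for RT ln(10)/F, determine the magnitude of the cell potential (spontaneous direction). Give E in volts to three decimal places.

+0.096 V

For a concentration cell E°cell = 0. The 0.62 M side is the cathode (reduction is favoured where [Cu⁺] is higher).
With n = 1, E = −(0.0592/1) log([Cu⁺]ₐₙ/[Cu⁺]꜀ₐₜ) = −(0.0592/1) log(0.015/0.62) = −(0.0592/1)(-1.616) = +0.096 V.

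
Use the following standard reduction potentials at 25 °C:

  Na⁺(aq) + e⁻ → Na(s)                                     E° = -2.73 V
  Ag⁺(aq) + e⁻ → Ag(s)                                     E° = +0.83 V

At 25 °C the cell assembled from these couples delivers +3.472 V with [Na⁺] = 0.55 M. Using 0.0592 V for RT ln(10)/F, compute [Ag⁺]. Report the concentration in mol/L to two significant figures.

Ag⁺/Ag is the cathode, Na⁺/Na the anode: E°cell = +3.56 V, n = 1.
Overall reaction: Ag⁺(aq) + Na(s) → Ag(s) + Na⁺(aq); Q = [Na⁺]^1/[Ag⁺]^1.
From E = E° − (0.0592/n) log Q: log Q = (E° − E)·n/0.0592 = (+3.56 − (+3.472))·1/0.0592 = 1.4865.
So 1·log[Ag⁺] = 1·log(0.55) − log Q = -0.2596 − (1.4865) = -1.7461; [Ag⁺] = 10^(-1.7461) ≈ 0.018 M.

0.018 M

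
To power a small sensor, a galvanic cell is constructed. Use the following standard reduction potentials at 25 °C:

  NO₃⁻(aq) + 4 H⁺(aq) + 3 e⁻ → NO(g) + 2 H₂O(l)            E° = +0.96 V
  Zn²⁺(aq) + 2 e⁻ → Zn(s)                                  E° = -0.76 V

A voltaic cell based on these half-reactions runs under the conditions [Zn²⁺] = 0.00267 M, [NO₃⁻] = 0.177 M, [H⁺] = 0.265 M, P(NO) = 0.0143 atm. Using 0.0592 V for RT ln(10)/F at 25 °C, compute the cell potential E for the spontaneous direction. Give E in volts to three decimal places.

NO₃⁻/NO is the cathode (higher E°), Zn²⁺/Zn the anode: E°cell = +0.96 − (-0.76) = +1.72 V, n = 6.
Overall: 2 NO₃⁻(aq) + 8 H⁺(aq) + 3 Zn(s) → 2 NO(g) + 4 H₂O(l) + 3 Zn²⁺(aq)
Q = P(NO)^2·[Zn²⁺]^3 / ([NO₃⁻]^2·[H⁺]^8); log Q = -5.292.
E = E° − (0.0592/n) log Q = +1.72 − (0.0592/6)(-5.292) = +1.772 V.

+1.772 V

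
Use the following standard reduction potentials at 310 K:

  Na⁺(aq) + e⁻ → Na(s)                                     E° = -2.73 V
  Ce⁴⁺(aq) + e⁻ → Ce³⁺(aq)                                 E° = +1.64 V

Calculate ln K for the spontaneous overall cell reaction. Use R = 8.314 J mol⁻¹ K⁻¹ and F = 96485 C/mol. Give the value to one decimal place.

163.6

Cathode: Ce⁴⁺/Ce³⁺; anode: Na⁺/Na. E°cell = (+1.64) − (-2.73) = +4.37 V, with n = 1.
ΔG° = −nFE° = −RT ln K, so ln K = nFE°/(RT) = (1)(96485)(+4.37) / ((8.314)(310)) = 163.595.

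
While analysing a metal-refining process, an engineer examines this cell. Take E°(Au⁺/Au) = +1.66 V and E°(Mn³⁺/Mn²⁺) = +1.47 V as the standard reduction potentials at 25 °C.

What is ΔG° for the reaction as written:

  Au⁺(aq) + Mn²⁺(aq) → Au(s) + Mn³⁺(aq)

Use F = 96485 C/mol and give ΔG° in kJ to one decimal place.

-18.3 kJ

As written, Au⁺/Au is reduced (cathode) and Mn³⁺/Mn²⁺ is oxidised (anode), so E°cell = (+1.66) − (+1.47) = +0.19 V.
Balancing electrons gives n = 1.
ΔG° = −nFE° = −(1)(96485)(+0.19) = -18,332 J = -18.3 kJ.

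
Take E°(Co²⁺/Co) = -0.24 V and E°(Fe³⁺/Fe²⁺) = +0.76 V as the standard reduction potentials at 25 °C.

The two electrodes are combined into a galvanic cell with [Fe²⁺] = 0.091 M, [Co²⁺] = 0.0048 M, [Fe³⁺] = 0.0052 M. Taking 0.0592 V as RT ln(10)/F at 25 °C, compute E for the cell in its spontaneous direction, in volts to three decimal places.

Fe³⁺/Fe²⁺ is the cathode (higher E°), Co²⁺/Co the anode: E°cell = +0.76 − (-0.24) = +1.00 V, n = 2.
Overall: 2 Fe³⁺(aq) + Co(s) → 2 Fe²⁺(aq) + Co²⁺(aq)
Q = [Fe²⁺]^2·[Co²⁺] / ([Fe³⁺]^2); log Q = 0.167.
E = E° − (0.0592/n) log Q = +1.00 − (0.0592/2)(0.167) = +0.995 V.

+0.995 V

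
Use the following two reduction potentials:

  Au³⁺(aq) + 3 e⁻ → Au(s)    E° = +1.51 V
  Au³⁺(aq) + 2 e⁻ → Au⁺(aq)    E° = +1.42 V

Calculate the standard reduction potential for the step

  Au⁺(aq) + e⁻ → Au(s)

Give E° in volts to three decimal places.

Sequential free energies add, so n₃E°₃ = n₁E°₁ + n₂E°₂.
With n₃ = 3, and the known step contributing 2×(+1.42) V, the unknown satisfies 1·E° = 3×(+1.51) − 2×(+1.42) = +1.690.
E° = +1.690 / 1 = +1.690 V.

+1.690 V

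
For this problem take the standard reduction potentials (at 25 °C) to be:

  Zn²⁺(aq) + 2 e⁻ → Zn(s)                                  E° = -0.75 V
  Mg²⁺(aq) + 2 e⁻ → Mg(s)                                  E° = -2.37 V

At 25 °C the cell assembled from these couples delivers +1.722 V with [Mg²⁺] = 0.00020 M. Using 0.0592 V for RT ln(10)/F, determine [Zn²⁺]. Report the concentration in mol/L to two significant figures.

Zn²⁺/Zn is the cathode, Mg²⁺/Mg the anode: E°cell = +1.62 V, n = 2.
Overall reaction: Zn²⁺(aq) + Mg(s) → Zn(s) + Mg²⁺(aq); Q = [Mg²⁺]^1/[Zn²⁺]^1.
From E = E° − (0.0592/n) log Q: log Q = (E° − E)·n/0.0592 = (+1.62 − (+1.722))·2/0.0592 = -3.4459.
So 1·log[Zn²⁺] = 1·log(0.0002) − log Q = -3.6990 − (-3.4459) = -0.2531; [Zn²⁺] = 10^(-0.2531) ≈ 0.56 M.

0.56 M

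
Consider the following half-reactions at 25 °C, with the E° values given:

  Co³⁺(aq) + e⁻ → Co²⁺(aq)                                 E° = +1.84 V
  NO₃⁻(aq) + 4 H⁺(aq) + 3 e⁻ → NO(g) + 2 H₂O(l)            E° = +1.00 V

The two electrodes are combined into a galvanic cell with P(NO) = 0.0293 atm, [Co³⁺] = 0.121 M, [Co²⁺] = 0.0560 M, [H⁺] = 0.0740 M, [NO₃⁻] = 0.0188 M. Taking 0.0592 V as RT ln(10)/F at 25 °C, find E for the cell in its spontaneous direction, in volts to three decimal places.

+0.953 V

Co³⁺/Co²⁺ is the cathode (higher E°), NO₃⁻/NO the anode: E°cell = +1.84 − (+1.00) = +0.84 V, n = 3.
Overall: 3 Co³⁺(aq) + NO(g) + 2 H₂O(l) → 3 Co²⁺(aq) + NO₃⁻(aq) + 4 H⁺(aq)
Q = [Co²⁺]^3·[NO₃⁻]·[H⁺]^4 / ([Co³⁺]^3·P(NO)); log Q = -5.720.
E = E° − (0.0592/n) log Q = +0.84 − (0.0592/3)(-5.720) = +0.953 V.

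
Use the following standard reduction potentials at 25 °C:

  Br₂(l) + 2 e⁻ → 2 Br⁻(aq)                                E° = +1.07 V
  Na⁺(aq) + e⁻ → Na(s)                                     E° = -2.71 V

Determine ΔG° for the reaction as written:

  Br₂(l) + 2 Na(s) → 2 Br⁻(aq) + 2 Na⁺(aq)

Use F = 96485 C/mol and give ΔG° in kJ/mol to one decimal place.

-729.4 kJ/mol

As written, Br₂/Br⁻ is reduced (cathode) and Na⁺/Na is oxidised (anode), so E°cell = (+1.07) − (-2.71) = +3.78 V.
Balancing electrons gives n = 2.
ΔG° = −nFE° = −(2)(96485)(+3.78) = -729,427 J = -729.4 kJ/mol.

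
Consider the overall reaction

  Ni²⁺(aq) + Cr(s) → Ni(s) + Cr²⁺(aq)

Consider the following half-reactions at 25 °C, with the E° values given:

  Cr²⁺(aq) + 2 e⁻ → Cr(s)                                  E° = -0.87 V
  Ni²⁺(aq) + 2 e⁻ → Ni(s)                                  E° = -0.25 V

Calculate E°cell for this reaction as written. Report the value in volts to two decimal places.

The Ni²⁺/Ni couple has the higher reduction potential, so it is the cathode; Cr²⁺/Cr is oxidised at the anode.
E°cell = E°(cathode) − E°(anode) = (-0.25) − (-0.87) = +0.62 V.
Since E°cell > 0, the reaction is spontaneous under standard conditions.

+0.62 V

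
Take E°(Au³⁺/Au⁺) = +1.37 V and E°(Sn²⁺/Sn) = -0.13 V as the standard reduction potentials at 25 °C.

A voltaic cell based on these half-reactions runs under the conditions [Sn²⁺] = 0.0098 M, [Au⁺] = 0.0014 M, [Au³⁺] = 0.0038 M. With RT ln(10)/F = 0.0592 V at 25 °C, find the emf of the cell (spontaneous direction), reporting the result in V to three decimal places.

+1.572 V

Au³⁺/Au⁺ is the cathode (higher E°), Sn²⁺/Sn the anode: E°cell = +1.37 − (-0.13) = +1.50 V, n = 2.
Overall: Au³⁺(aq) + Sn(s) → Au⁺(aq) + Sn²⁺(aq)
Q = [Au⁺]·[Sn²⁺] / ([Au³⁺]); log Q = -2.442.
E = E° − (0.0592/n) log Q = +1.50 − (0.0592/2)(-2.442) = +1.572 V.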